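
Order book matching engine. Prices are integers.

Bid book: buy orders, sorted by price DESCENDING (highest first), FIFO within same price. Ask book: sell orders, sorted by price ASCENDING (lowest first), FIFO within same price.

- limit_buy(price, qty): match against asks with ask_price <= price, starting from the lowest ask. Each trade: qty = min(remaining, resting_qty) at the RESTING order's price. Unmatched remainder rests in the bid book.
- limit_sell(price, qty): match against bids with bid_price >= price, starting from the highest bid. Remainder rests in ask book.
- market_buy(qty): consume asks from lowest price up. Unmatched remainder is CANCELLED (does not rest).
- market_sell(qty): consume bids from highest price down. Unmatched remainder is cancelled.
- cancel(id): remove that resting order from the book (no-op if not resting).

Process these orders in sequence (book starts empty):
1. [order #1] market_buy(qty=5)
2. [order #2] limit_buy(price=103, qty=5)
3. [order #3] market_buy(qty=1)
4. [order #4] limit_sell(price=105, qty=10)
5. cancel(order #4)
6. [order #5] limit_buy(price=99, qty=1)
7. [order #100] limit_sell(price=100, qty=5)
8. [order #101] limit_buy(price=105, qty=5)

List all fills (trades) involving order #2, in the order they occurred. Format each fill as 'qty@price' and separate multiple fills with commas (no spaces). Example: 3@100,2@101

Answer: 5@103

Derivation:
After op 1 [order #1] market_buy(qty=5): fills=none; bids=[-] asks=[-]
After op 2 [order #2] limit_buy(price=103, qty=5): fills=none; bids=[#2:5@103] asks=[-]
After op 3 [order #3] market_buy(qty=1): fills=none; bids=[#2:5@103] asks=[-]
After op 4 [order #4] limit_sell(price=105, qty=10): fills=none; bids=[#2:5@103] asks=[#4:10@105]
After op 5 cancel(order #4): fills=none; bids=[#2:5@103] asks=[-]
After op 6 [order #5] limit_buy(price=99, qty=1): fills=none; bids=[#2:5@103 #5:1@99] asks=[-]
After op 7 [order #100] limit_sell(price=100, qty=5): fills=#2x#100:5@103; bids=[#5:1@99] asks=[-]
After op 8 [order #101] limit_buy(price=105, qty=5): fills=none; bids=[#101:5@105 #5:1@99] asks=[-]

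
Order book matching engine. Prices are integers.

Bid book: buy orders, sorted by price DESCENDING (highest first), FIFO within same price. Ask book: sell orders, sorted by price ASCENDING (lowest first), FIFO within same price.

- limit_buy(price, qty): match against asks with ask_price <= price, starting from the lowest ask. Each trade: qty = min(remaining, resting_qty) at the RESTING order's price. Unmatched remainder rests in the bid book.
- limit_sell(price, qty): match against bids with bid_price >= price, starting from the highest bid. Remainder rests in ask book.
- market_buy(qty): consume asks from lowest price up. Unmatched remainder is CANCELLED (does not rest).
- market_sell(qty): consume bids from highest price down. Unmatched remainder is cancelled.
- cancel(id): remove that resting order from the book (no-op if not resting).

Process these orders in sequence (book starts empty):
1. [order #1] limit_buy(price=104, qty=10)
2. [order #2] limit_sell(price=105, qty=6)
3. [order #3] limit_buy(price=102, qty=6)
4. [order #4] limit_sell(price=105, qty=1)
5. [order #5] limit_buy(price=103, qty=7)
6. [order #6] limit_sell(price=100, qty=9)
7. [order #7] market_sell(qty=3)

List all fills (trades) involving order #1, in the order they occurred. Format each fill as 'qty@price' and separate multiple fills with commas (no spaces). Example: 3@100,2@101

After op 1 [order #1] limit_buy(price=104, qty=10): fills=none; bids=[#1:10@104] asks=[-]
After op 2 [order #2] limit_sell(price=105, qty=6): fills=none; bids=[#1:10@104] asks=[#2:6@105]
After op 3 [order #3] limit_buy(price=102, qty=6): fills=none; bids=[#1:10@104 #3:6@102] asks=[#2:6@105]
After op 4 [order #4] limit_sell(price=105, qty=1): fills=none; bids=[#1:10@104 #3:6@102] asks=[#2:6@105 #4:1@105]
After op 5 [order #5] limit_buy(price=103, qty=7): fills=none; bids=[#1:10@104 #5:7@103 #3:6@102] asks=[#2:6@105 #4:1@105]
After op 6 [order #6] limit_sell(price=100, qty=9): fills=#1x#6:9@104; bids=[#1:1@104 #5:7@103 #3:6@102] asks=[#2:6@105 #4:1@105]
After op 7 [order #7] market_sell(qty=3): fills=#1x#7:1@104 #5x#7:2@103; bids=[#5:5@103 #3:6@102] asks=[#2:6@105 #4:1@105]

Answer: 9@104,1@104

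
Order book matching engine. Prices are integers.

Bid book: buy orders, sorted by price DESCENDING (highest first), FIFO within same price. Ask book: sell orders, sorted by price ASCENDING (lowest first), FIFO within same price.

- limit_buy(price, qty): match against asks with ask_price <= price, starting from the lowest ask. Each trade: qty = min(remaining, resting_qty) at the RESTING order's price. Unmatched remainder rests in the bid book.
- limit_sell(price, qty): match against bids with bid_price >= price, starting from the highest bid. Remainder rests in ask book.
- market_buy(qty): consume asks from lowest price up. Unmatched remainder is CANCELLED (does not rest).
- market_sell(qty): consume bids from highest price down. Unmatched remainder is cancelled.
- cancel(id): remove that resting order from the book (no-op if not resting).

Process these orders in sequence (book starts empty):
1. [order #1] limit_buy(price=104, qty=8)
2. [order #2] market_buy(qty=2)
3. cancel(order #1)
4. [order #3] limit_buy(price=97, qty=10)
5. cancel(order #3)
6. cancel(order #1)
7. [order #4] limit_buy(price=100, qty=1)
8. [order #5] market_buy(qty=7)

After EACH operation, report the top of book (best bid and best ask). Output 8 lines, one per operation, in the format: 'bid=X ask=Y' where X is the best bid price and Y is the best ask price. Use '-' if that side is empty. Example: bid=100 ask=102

After op 1 [order #1] limit_buy(price=104, qty=8): fills=none; bids=[#1:8@104] asks=[-]
After op 2 [order #2] market_buy(qty=2): fills=none; bids=[#1:8@104] asks=[-]
After op 3 cancel(order #1): fills=none; bids=[-] asks=[-]
After op 4 [order #3] limit_buy(price=97, qty=10): fills=none; bids=[#3:10@97] asks=[-]
After op 5 cancel(order #3): fills=none; bids=[-] asks=[-]
After op 6 cancel(order #1): fills=none; bids=[-] asks=[-]
After op 7 [order #4] limit_buy(price=100, qty=1): fills=none; bids=[#4:1@100] asks=[-]
After op 8 [order #5] market_buy(qty=7): fills=none; bids=[#4:1@100] asks=[-]

Answer: bid=104 ask=-
bid=104 ask=-
bid=- ask=-
bid=97 ask=-
bid=- ask=-
bid=- ask=-
bid=100 ask=-
bid=100 ask=-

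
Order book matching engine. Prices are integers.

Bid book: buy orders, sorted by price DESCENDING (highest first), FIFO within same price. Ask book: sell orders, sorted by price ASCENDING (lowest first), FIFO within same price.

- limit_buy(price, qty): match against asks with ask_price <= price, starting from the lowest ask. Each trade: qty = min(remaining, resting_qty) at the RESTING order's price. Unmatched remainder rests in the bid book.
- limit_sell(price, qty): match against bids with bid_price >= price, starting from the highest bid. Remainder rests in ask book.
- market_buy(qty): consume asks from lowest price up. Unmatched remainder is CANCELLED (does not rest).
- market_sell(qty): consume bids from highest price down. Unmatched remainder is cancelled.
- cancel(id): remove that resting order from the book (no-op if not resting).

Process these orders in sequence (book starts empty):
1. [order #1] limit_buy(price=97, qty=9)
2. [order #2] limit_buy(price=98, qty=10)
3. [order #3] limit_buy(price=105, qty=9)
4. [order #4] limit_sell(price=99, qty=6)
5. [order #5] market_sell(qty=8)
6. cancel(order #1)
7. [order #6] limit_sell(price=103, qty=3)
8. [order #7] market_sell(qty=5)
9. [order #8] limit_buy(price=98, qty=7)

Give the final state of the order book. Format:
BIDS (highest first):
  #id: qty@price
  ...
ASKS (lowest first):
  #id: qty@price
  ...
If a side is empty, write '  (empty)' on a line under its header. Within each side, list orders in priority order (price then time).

After op 1 [order #1] limit_buy(price=97, qty=9): fills=none; bids=[#1:9@97] asks=[-]
After op 2 [order #2] limit_buy(price=98, qty=10): fills=none; bids=[#2:10@98 #1:9@97] asks=[-]
After op 3 [order #3] limit_buy(price=105, qty=9): fills=none; bids=[#3:9@105 #2:10@98 #1:9@97] asks=[-]
After op 4 [order #4] limit_sell(price=99, qty=6): fills=#3x#4:6@105; bids=[#3:3@105 #2:10@98 #1:9@97] asks=[-]
After op 5 [order #5] market_sell(qty=8): fills=#3x#5:3@105 #2x#5:5@98; bids=[#2:5@98 #1:9@97] asks=[-]
After op 6 cancel(order #1): fills=none; bids=[#2:5@98] asks=[-]
After op 7 [order #6] limit_sell(price=103, qty=3): fills=none; bids=[#2:5@98] asks=[#6:3@103]
After op 8 [order #7] market_sell(qty=5): fills=#2x#7:5@98; bids=[-] asks=[#6:3@103]
After op 9 [order #8] limit_buy(price=98, qty=7): fills=none; bids=[#8:7@98] asks=[#6:3@103]

Answer: BIDS (highest first):
  #8: 7@98
ASKS (lowest first):
  #6: 3@103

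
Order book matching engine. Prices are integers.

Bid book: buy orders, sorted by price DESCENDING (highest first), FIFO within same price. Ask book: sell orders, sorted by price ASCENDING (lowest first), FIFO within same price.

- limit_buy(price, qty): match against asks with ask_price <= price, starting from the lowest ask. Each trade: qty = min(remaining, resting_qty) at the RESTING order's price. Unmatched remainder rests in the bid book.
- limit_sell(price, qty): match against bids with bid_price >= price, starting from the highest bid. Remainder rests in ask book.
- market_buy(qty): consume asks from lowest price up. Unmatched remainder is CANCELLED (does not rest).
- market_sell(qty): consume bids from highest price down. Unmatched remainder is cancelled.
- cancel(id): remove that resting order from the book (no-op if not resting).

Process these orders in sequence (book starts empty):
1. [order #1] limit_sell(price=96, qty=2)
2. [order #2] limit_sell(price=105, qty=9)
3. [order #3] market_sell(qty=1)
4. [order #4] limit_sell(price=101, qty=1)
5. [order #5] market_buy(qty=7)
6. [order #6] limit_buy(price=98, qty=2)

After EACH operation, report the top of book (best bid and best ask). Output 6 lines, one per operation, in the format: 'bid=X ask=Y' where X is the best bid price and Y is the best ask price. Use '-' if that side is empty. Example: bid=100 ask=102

After op 1 [order #1] limit_sell(price=96, qty=2): fills=none; bids=[-] asks=[#1:2@96]
After op 2 [order #2] limit_sell(price=105, qty=9): fills=none; bids=[-] asks=[#1:2@96 #2:9@105]
After op 3 [order #3] market_sell(qty=1): fills=none; bids=[-] asks=[#1:2@96 #2:9@105]
After op 4 [order #4] limit_sell(price=101, qty=1): fills=none; bids=[-] asks=[#1:2@96 #4:1@101 #2:9@105]
After op 5 [order #5] market_buy(qty=7): fills=#5x#1:2@96 #5x#4:1@101 #5x#2:4@105; bids=[-] asks=[#2:5@105]
After op 6 [order #6] limit_buy(price=98, qty=2): fills=none; bids=[#6:2@98] asks=[#2:5@105]

Answer: bid=- ask=96
bid=- ask=96
bid=- ask=96
bid=- ask=96
bid=- ask=105
bid=98 ask=105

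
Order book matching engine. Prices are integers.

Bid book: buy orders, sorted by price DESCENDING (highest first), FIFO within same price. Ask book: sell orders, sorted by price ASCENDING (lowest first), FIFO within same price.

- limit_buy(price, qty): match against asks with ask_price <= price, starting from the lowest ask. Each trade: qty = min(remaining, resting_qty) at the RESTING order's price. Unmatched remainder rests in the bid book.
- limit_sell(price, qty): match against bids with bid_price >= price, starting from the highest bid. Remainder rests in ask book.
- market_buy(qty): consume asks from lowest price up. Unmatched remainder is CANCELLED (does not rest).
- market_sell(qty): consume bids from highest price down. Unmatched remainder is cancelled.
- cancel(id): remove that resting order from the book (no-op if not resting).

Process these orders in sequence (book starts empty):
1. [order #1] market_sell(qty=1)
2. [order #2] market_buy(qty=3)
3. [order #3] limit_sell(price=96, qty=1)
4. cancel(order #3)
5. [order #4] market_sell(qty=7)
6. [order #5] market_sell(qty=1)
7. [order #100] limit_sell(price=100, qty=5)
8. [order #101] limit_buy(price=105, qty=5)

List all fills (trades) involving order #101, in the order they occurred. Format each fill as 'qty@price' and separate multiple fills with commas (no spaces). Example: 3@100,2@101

Answer: 5@100

Derivation:
After op 1 [order #1] market_sell(qty=1): fills=none; bids=[-] asks=[-]
After op 2 [order #2] market_buy(qty=3): fills=none; bids=[-] asks=[-]
After op 3 [order #3] limit_sell(price=96, qty=1): fills=none; bids=[-] asks=[#3:1@96]
After op 4 cancel(order #3): fills=none; bids=[-] asks=[-]
After op 5 [order #4] market_sell(qty=7): fills=none; bids=[-] asks=[-]
After op 6 [order #5] market_sell(qty=1): fills=none; bids=[-] asks=[-]
After op 7 [order #100] limit_sell(price=100, qty=5): fills=none; bids=[-] asks=[#100:5@100]
After op 8 [order #101] limit_buy(price=105, qty=5): fills=#101x#100:5@100; bids=[-] asks=[-]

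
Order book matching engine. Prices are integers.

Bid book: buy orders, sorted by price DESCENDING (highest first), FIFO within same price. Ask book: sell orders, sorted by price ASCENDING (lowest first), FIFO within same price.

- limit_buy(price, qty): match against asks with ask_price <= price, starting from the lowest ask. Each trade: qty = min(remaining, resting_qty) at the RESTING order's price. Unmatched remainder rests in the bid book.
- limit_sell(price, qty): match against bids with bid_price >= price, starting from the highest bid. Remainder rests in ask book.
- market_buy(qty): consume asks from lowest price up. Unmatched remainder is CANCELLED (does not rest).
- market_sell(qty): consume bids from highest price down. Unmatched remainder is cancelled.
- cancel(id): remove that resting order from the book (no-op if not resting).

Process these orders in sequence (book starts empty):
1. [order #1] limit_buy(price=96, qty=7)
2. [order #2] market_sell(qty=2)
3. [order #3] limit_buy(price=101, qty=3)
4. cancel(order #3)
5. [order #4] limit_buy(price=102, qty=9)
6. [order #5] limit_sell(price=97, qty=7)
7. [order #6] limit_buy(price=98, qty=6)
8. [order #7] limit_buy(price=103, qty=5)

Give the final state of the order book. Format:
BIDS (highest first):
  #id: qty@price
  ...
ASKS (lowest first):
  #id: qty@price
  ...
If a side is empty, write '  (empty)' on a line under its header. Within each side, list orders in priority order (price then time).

After op 1 [order #1] limit_buy(price=96, qty=7): fills=none; bids=[#1:7@96] asks=[-]
After op 2 [order #2] market_sell(qty=2): fills=#1x#2:2@96; bids=[#1:5@96] asks=[-]
After op 3 [order #3] limit_buy(price=101, qty=3): fills=none; bids=[#3:3@101 #1:5@96] asks=[-]
After op 4 cancel(order #3): fills=none; bids=[#1:5@96] asks=[-]
After op 5 [order #4] limit_buy(price=102, qty=9): fills=none; bids=[#4:9@102 #1:5@96] asks=[-]
After op 6 [order #5] limit_sell(price=97, qty=7): fills=#4x#5:7@102; bids=[#4:2@102 #1:5@96] asks=[-]
After op 7 [order #6] limit_buy(price=98, qty=6): fills=none; bids=[#4:2@102 #6:6@98 #1:5@96] asks=[-]
After op 8 [order #7] limit_buy(price=103, qty=5): fills=none; bids=[#7:5@103 #4:2@102 #6:6@98 #1:5@96] asks=[-]

Answer: BIDS (highest first):
  #7: 5@103
  #4: 2@102
  #6: 6@98
  #1: 5@96
ASKS (lowest first):
  (empty)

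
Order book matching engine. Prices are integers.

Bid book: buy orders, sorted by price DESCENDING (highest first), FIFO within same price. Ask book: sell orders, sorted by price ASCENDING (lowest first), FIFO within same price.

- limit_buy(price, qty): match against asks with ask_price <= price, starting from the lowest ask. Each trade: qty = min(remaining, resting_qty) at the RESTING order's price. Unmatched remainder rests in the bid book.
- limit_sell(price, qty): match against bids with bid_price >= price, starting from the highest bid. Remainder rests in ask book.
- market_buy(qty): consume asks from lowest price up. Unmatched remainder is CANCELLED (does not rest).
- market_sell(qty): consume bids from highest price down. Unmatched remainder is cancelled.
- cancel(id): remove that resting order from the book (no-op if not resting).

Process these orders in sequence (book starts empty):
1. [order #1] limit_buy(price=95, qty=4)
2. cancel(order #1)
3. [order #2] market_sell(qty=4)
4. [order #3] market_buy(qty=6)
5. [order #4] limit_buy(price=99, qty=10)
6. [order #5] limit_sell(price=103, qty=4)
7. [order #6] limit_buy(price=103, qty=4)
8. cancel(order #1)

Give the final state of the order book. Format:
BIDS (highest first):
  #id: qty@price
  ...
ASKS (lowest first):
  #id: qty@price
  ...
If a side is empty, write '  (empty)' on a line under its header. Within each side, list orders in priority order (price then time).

Answer: BIDS (highest first):
  #4: 10@99
ASKS (lowest first):
  (empty)

Derivation:
After op 1 [order #1] limit_buy(price=95, qty=4): fills=none; bids=[#1:4@95] asks=[-]
After op 2 cancel(order #1): fills=none; bids=[-] asks=[-]
After op 3 [order #2] market_sell(qty=4): fills=none; bids=[-] asks=[-]
After op 4 [order #3] market_buy(qty=6): fills=none; bids=[-] asks=[-]
After op 5 [order #4] limit_buy(price=99, qty=10): fills=none; bids=[#4:10@99] asks=[-]
After op 6 [order #5] limit_sell(price=103, qty=4): fills=none; bids=[#4:10@99] asks=[#5:4@103]
After op 7 [order #6] limit_buy(price=103, qty=4): fills=#6x#5:4@103; bids=[#4:10@99] asks=[-]
After op 8 cancel(order #1): fills=none; bids=[#4:10@99] asks=[-]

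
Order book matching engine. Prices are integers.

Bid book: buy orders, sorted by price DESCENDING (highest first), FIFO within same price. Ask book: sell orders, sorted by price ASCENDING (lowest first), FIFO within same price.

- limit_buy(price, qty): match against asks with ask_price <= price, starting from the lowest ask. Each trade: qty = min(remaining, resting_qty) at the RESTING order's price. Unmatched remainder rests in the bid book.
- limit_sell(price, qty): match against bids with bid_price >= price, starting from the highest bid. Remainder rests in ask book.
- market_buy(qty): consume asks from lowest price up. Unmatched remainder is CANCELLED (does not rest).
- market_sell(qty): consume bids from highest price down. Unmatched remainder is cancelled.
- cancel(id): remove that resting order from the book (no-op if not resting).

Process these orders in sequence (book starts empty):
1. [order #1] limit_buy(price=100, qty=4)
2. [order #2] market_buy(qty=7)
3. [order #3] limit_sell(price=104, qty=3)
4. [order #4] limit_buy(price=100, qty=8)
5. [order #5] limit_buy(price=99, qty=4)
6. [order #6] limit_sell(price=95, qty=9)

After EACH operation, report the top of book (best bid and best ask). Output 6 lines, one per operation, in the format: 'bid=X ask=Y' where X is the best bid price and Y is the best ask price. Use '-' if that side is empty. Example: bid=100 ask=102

Answer: bid=100 ask=-
bid=100 ask=-
bid=100 ask=104
bid=100 ask=104
bid=100 ask=104
bid=100 ask=104

Derivation:
After op 1 [order #1] limit_buy(price=100, qty=4): fills=none; bids=[#1:4@100] asks=[-]
After op 2 [order #2] market_buy(qty=7): fills=none; bids=[#1:4@100] asks=[-]
After op 3 [order #3] limit_sell(price=104, qty=3): fills=none; bids=[#1:4@100] asks=[#3:3@104]
After op 4 [order #4] limit_buy(price=100, qty=8): fills=none; bids=[#1:4@100 #4:8@100] asks=[#3:3@104]
After op 5 [order #5] limit_buy(price=99, qty=4): fills=none; bids=[#1:4@100 #4:8@100 #5:4@99] asks=[#3:3@104]
After op 6 [order #6] limit_sell(price=95, qty=9): fills=#1x#6:4@100 #4x#6:5@100; bids=[#4:3@100 #5:4@99] asks=[#3:3@104]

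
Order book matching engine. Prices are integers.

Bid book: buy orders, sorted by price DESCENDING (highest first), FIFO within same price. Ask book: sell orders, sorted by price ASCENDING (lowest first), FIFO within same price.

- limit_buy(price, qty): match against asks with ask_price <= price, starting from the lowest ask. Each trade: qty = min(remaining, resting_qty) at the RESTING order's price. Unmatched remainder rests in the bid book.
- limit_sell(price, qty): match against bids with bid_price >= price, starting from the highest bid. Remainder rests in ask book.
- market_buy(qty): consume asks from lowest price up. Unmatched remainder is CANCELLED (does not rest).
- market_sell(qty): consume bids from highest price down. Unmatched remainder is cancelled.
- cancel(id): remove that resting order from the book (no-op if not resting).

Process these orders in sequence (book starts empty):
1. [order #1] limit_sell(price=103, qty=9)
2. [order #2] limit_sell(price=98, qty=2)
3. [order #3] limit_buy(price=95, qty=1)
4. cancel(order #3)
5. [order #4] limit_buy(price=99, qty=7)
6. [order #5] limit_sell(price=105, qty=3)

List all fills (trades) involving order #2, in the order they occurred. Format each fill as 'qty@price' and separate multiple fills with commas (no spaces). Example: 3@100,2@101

After op 1 [order #1] limit_sell(price=103, qty=9): fills=none; bids=[-] asks=[#1:9@103]
After op 2 [order #2] limit_sell(price=98, qty=2): fills=none; bids=[-] asks=[#2:2@98 #1:9@103]
After op 3 [order #3] limit_buy(price=95, qty=1): fills=none; bids=[#3:1@95] asks=[#2:2@98 #1:9@103]
After op 4 cancel(order #3): fills=none; bids=[-] asks=[#2:2@98 #1:9@103]
After op 5 [order #4] limit_buy(price=99, qty=7): fills=#4x#2:2@98; bids=[#4:5@99] asks=[#1:9@103]
After op 6 [order #5] limit_sell(price=105, qty=3): fills=none; bids=[#4:5@99] asks=[#1:9@103 #5:3@105]

Answer: 2@98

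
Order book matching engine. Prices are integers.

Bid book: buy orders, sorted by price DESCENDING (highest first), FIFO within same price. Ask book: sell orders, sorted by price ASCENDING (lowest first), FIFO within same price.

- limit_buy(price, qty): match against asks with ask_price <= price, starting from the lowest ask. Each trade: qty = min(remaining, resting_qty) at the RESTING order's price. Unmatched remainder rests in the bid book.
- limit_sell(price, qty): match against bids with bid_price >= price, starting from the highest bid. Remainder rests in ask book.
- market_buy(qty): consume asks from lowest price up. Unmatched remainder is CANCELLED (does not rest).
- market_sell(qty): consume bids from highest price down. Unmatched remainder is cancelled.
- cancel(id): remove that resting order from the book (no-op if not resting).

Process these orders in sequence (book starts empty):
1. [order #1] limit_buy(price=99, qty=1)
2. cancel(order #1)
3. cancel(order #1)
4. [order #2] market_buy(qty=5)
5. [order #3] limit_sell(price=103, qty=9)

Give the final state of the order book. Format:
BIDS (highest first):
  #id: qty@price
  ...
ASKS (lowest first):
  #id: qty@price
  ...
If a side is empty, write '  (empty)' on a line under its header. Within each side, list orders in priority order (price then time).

After op 1 [order #1] limit_buy(price=99, qty=1): fills=none; bids=[#1:1@99] asks=[-]
After op 2 cancel(order #1): fills=none; bids=[-] asks=[-]
After op 3 cancel(order #1): fills=none; bids=[-] asks=[-]
After op 4 [order #2] market_buy(qty=5): fills=none; bids=[-] asks=[-]
After op 5 [order #3] limit_sell(price=103, qty=9): fills=none; bids=[-] asks=[#3:9@103]

Answer: BIDS (highest first):
  (empty)
ASKS (lowest first):
  #3: 9@103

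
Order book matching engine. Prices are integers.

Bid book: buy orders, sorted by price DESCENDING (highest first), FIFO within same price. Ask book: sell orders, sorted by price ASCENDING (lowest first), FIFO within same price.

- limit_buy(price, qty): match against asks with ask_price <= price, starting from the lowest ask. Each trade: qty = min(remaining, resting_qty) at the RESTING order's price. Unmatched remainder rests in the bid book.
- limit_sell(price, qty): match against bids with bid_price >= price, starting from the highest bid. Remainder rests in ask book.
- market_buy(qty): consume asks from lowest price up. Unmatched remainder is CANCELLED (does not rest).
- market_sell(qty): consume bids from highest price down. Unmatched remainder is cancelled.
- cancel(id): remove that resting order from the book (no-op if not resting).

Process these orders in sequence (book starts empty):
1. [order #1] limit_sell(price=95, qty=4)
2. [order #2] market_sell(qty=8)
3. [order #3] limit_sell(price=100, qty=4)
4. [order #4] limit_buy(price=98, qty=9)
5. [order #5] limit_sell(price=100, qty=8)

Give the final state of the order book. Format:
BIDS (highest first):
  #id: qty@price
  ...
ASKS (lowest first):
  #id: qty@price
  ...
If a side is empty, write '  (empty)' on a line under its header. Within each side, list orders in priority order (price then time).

After op 1 [order #1] limit_sell(price=95, qty=4): fills=none; bids=[-] asks=[#1:4@95]
After op 2 [order #2] market_sell(qty=8): fills=none; bids=[-] asks=[#1:4@95]
After op 3 [order #3] limit_sell(price=100, qty=4): fills=none; bids=[-] asks=[#1:4@95 #3:4@100]
After op 4 [order #4] limit_buy(price=98, qty=9): fills=#4x#1:4@95; bids=[#4:5@98] asks=[#3:4@100]
After op 5 [order #5] limit_sell(price=100, qty=8): fills=none; bids=[#4:5@98] asks=[#3:4@100 #5:8@100]

Answer: BIDS (highest first):
  #4: 5@98
ASKS (lowest first):
  #3: 4@100
  #5: 8@100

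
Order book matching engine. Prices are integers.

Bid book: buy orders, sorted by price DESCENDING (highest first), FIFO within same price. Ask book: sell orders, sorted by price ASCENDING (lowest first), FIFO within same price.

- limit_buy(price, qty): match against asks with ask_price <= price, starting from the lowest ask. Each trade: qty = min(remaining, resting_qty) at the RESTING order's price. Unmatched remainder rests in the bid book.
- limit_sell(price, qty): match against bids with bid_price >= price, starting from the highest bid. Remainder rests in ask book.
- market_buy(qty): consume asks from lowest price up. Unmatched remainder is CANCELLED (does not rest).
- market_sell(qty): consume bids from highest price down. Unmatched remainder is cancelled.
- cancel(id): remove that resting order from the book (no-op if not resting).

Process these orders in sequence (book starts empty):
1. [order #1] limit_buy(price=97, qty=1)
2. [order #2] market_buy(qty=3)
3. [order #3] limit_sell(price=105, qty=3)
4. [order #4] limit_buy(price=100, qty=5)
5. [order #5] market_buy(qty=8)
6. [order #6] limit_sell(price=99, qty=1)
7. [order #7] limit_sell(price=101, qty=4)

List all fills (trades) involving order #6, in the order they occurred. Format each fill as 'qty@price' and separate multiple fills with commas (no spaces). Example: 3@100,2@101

After op 1 [order #1] limit_buy(price=97, qty=1): fills=none; bids=[#1:1@97] asks=[-]
After op 2 [order #2] market_buy(qty=3): fills=none; bids=[#1:1@97] asks=[-]
After op 3 [order #3] limit_sell(price=105, qty=3): fills=none; bids=[#1:1@97] asks=[#3:3@105]
After op 4 [order #4] limit_buy(price=100, qty=5): fills=none; bids=[#4:5@100 #1:1@97] asks=[#3:3@105]
After op 5 [order #5] market_buy(qty=8): fills=#5x#3:3@105; bids=[#4:5@100 #1:1@97] asks=[-]
After op 6 [order #6] limit_sell(price=99, qty=1): fills=#4x#6:1@100; bids=[#4:4@100 #1:1@97] asks=[-]
After op 7 [order #7] limit_sell(price=101, qty=4): fills=none; bids=[#4:4@100 #1:1@97] asks=[#7:4@101]

Answer: 1@100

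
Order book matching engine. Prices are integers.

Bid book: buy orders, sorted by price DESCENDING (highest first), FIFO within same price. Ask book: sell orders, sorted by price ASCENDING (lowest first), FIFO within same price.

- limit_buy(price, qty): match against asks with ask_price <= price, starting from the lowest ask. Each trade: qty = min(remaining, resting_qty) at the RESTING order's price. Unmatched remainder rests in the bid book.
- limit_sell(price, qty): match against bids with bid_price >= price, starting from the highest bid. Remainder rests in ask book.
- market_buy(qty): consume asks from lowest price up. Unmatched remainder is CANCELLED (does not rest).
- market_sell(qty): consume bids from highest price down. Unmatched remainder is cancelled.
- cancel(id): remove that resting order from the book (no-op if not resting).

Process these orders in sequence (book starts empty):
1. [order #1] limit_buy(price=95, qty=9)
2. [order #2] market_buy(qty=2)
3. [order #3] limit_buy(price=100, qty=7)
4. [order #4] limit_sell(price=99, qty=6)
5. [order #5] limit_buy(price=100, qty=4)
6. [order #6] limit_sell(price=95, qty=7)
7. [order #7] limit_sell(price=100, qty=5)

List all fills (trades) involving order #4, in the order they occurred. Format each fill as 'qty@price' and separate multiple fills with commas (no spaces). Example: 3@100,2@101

After op 1 [order #1] limit_buy(price=95, qty=9): fills=none; bids=[#1:9@95] asks=[-]
After op 2 [order #2] market_buy(qty=2): fills=none; bids=[#1:9@95] asks=[-]
After op 3 [order #3] limit_buy(price=100, qty=7): fills=none; bids=[#3:7@100 #1:9@95] asks=[-]
After op 4 [order #4] limit_sell(price=99, qty=6): fills=#3x#4:6@100; bids=[#3:1@100 #1:9@95] asks=[-]
After op 5 [order #5] limit_buy(price=100, qty=4): fills=none; bids=[#3:1@100 #5:4@100 #1:9@95] asks=[-]
After op 6 [order #6] limit_sell(price=95, qty=7): fills=#3x#6:1@100 #5x#6:4@100 #1x#6:2@95; bids=[#1:7@95] asks=[-]
After op 7 [order #7] limit_sell(price=100, qty=5): fills=none; bids=[#1:7@95] asks=[#7:5@100]

Answer: 6@100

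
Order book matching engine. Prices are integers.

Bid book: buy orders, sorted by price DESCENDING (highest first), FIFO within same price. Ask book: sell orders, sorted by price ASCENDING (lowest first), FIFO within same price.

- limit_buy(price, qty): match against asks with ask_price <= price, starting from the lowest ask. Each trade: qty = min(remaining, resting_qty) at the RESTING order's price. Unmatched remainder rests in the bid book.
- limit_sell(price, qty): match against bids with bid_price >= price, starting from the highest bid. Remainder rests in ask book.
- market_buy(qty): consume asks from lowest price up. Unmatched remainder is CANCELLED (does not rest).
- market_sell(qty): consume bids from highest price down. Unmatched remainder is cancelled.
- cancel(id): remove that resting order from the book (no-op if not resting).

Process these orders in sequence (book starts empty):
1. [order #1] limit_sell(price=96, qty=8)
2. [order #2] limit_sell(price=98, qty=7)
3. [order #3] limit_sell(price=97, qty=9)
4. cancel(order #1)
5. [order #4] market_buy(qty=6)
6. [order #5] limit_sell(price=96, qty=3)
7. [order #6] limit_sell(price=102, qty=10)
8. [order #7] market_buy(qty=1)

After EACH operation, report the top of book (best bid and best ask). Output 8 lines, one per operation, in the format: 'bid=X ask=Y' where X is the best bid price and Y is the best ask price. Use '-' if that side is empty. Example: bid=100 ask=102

Answer: bid=- ask=96
bid=- ask=96
bid=- ask=96
bid=- ask=97
bid=- ask=97
bid=- ask=96
bid=- ask=96
bid=- ask=96

Derivation:
After op 1 [order #1] limit_sell(price=96, qty=8): fills=none; bids=[-] asks=[#1:8@96]
After op 2 [order #2] limit_sell(price=98, qty=7): fills=none; bids=[-] asks=[#1:8@96 #2:7@98]
After op 3 [order #3] limit_sell(price=97, qty=9): fills=none; bids=[-] asks=[#1:8@96 #3:9@97 #2:7@98]
After op 4 cancel(order #1): fills=none; bids=[-] asks=[#3:9@97 #2:7@98]
After op 5 [order #4] market_buy(qty=6): fills=#4x#3:6@97; bids=[-] asks=[#3:3@97 #2:7@98]
After op 6 [order #5] limit_sell(price=96, qty=3): fills=none; bids=[-] asks=[#5:3@96 #3:3@97 #2:7@98]
After op 7 [order #6] limit_sell(price=102, qty=10): fills=none; bids=[-] asks=[#5:3@96 #3:3@97 #2:7@98 #6:10@102]
After op 8 [order #7] market_buy(qty=1): fills=#7x#5:1@96; bids=[-] asks=[#5:2@96 #3:3@97 #2:7@98 #6:10@102]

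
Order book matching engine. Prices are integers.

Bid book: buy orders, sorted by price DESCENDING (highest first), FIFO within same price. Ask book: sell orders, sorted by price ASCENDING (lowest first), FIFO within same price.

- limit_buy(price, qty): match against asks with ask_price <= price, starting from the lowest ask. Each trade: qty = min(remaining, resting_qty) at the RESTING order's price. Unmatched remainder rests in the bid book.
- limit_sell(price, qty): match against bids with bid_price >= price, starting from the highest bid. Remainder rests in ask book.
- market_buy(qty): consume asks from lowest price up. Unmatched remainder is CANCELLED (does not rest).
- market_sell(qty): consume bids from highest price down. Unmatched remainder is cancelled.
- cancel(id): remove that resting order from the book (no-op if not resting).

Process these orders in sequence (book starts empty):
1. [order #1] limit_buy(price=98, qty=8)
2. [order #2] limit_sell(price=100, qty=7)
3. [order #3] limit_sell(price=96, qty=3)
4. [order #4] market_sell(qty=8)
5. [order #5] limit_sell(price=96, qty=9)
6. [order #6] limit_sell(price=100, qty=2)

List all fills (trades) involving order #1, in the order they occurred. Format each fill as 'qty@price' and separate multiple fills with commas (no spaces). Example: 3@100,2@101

Answer: 3@98,5@98

Derivation:
After op 1 [order #1] limit_buy(price=98, qty=8): fills=none; bids=[#1:8@98] asks=[-]
After op 2 [order #2] limit_sell(price=100, qty=7): fills=none; bids=[#1:8@98] asks=[#2:7@100]
After op 3 [order #3] limit_sell(price=96, qty=3): fills=#1x#3:3@98; bids=[#1:5@98] asks=[#2:7@100]
After op 4 [order #4] market_sell(qty=8): fills=#1x#4:5@98; bids=[-] asks=[#2:7@100]
After op 5 [order #5] limit_sell(price=96, qty=9): fills=none; bids=[-] asks=[#5:9@96 #2:7@100]
After op 6 [order #6] limit_sell(price=100, qty=2): fills=none; bids=[-] asks=[#5:9@96 #2:7@100 #6:2@100]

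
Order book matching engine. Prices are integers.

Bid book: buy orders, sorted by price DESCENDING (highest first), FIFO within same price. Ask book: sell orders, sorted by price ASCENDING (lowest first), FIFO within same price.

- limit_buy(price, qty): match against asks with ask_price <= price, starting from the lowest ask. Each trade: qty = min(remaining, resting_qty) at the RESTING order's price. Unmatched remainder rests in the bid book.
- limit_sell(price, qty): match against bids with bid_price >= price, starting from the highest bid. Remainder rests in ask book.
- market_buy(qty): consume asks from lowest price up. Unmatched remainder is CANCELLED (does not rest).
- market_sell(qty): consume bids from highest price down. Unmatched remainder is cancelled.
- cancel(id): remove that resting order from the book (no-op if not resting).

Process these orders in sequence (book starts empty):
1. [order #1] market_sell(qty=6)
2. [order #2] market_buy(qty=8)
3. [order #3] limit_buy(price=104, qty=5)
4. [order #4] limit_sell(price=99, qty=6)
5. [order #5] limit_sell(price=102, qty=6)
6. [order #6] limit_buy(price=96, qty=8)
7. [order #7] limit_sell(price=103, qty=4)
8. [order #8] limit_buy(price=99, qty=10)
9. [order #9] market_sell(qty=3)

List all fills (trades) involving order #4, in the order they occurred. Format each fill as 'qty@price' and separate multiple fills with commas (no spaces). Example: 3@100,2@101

After op 1 [order #1] market_sell(qty=6): fills=none; bids=[-] asks=[-]
After op 2 [order #2] market_buy(qty=8): fills=none; bids=[-] asks=[-]
After op 3 [order #3] limit_buy(price=104, qty=5): fills=none; bids=[#3:5@104] asks=[-]
After op 4 [order #4] limit_sell(price=99, qty=6): fills=#3x#4:5@104; bids=[-] asks=[#4:1@99]
After op 5 [order #5] limit_sell(price=102, qty=6): fills=none; bids=[-] asks=[#4:1@99 #5:6@102]
After op 6 [order #6] limit_buy(price=96, qty=8): fills=none; bids=[#6:8@96] asks=[#4:1@99 #5:6@102]
After op 7 [order #7] limit_sell(price=103, qty=4): fills=none; bids=[#6:8@96] asks=[#4:1@99 #5:6@102 #7:4@103]
After op 8 [order #8] limit_buy(price=99, qty=10): fills=#8x#4:1@99; bids=[#8:9@99 #6:8@96] asks=[#5:6@102 #7:4@103]
After op 9 [order #9] market_sell(qty=3): fills=#8x#9:3@99; bids=[#8:6@99 #6:8@96] asks=[#5:6@102 #7:4@103]

Answer: 5@104,1@99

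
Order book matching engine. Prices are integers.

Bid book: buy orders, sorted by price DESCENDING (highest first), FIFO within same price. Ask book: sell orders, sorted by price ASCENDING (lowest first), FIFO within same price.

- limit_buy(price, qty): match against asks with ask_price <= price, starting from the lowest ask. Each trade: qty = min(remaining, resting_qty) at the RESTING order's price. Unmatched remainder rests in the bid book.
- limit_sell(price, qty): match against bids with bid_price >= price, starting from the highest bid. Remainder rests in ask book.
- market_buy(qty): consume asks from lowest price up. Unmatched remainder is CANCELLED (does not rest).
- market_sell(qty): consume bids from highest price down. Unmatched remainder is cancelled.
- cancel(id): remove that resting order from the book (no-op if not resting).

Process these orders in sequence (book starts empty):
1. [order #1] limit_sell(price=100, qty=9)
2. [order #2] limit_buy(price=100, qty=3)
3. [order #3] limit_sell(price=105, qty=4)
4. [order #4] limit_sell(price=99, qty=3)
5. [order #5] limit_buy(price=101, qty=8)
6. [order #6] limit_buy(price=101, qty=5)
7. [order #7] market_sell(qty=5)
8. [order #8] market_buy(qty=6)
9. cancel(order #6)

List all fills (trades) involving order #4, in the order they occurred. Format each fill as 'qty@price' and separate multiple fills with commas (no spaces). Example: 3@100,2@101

Answer: 3@99

Derivation:
After op 1 [order #1] limit_sell(price=100, qty=9): fills=none; bids=[-] asks=[#1:9@100]
After op 2 [order #2] limit_buy(price=100, qty=3): fills=#2x#1:3@100; bids=[-] asks=[#1:6@100]
After op 3 [order #3] limit_sell(price=105, qty=4): fills=none; bids=[-] asks=[#1:6@100 #3:4@105]
After op 4 [order #4] limit_sell(price=99, qty=3): fills=none; bids=[-] asks=[#4:3@99 #1:6@100 #3:4@105]
After op 5 [order #5] limit_buy(price=101, qty=8): fills=#5x#4:3@99 #5x#1:5@100; bids=[-] asks=[#1:1@100 #3:4@105]
After op 6 [order #6] limit_buy(price=101, qty=5): fills=#6x#1:1@100; bids=[#6:4@101] asks=[#3:4@105]
After op 7 [order #7] market_sell(qty=5): fills=#6x#7:4@101; bids=[-] asks=[#3:4@105]
After op 8 [order #8] market_buy(qty=6): fills=#8x#3:4@105; bids=[-] asks=[-]
After op 9 cancel(order #6): fills=none; bids=[-] asks=[-]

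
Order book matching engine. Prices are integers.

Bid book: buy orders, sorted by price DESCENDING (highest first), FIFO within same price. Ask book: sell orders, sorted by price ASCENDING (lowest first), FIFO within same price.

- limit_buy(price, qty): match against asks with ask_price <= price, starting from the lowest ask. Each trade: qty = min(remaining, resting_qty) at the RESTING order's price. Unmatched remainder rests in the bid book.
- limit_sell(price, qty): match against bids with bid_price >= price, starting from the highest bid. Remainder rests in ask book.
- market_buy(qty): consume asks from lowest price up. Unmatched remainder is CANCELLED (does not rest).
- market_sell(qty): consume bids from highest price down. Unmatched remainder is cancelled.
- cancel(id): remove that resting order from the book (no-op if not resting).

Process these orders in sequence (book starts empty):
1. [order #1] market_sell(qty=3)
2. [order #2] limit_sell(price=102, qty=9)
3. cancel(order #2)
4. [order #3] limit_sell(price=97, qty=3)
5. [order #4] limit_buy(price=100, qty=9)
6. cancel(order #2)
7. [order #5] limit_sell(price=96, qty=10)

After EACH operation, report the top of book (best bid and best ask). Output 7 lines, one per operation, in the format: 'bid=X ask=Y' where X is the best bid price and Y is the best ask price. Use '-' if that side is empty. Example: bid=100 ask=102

After op 1 [order #1] market_sell(qty=3): fills=none; bids=[-] asks=[-]
After op 2 [order #2] limit_sell(price=102, qty=9): fills=none; bids=[-] asks=[#2:9@102]
After op 3 cancel(order #2): fills=none; bids=[-] asks=[-]
After op 4 [order #3] limit_sell(price=97, qty=3): fills=none; bids=[-] asks=[#3:3@97]
After op 5 [order #4] limit_buy(price=100, qty=9): fills=#4x#3:3@97; bids=[#4:6@100] asks=[-]
After op 6 cancel(order #2): fills=none; bids=[#4:6@100] asks=[-]
After op 7 [order #5] limit_sell(price=96, qty=10): fills=#4x#5:6@100; bids=[-] asks=[#5:4@96]

Answer: bid=- ask=-
bid=- ask=102
bid=- ask=-
bid=- ask=97
bid=100 ask=-
bid=100 ask=-
bid=- ask=96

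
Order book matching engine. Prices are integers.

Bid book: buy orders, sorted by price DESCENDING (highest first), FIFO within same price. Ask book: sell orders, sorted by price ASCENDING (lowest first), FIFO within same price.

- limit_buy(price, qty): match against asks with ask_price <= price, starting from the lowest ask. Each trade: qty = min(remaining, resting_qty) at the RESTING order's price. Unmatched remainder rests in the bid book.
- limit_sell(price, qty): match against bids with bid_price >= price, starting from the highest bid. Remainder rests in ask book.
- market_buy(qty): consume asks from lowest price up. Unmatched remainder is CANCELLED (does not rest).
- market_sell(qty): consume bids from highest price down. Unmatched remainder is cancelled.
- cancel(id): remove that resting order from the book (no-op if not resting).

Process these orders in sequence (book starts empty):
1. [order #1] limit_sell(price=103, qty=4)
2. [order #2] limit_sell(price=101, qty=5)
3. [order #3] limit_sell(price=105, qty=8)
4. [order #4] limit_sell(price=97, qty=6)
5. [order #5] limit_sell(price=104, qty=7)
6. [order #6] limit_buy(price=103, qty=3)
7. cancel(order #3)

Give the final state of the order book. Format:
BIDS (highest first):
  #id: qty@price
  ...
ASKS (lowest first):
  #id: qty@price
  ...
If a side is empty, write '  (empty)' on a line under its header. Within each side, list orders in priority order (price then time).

After op 1 [order #1] limit_sell(price=103, qty=4): fills=none; bids=[-] asks=[#1:4@103]
After op 2 [order #2] limit_sell(price=101, qty=5): fills=none; bids=[-] asks=[#2:5@101 #1:4@103]
After op 3 [order #3] limit_sell(price=105, qty=8): fills=none; bids=[-] asks=[#2:5@101 #1:4@103 #3:8@105]
After op 4 [order #4] limit_sell(price=97, qty=6): fills=none; bids=[-] asks=[#4:6@97 #2:5@101 #1:4@103 #3:8@105]
After op 5 [order #5] limit_sell(price=104, qty=7): fills=none; bids=[-] asks=[#4:6@97 #2:5@101 #1:4@103 #5:7@104 #3:8@105]
After op 6 [order #6] limit_buy(price=103, qty=3): fills=#6x#4:3@97; bids=[-] asks=[#4:3@97 #2:5@101 #1:4@103 #5:7@104 #3:8@105]
After op 7 cancel(order #3): fills=none; bids=[-] asks=[#4:3@97 #2:5@101 #1:4@103 #5:7@104]

Answer: BIDS (highest first):
  (empty)
ASKS (lowest first):
  #4: 3@97
  #2: 5@101
  #1: 4@103
  #5: 7@104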